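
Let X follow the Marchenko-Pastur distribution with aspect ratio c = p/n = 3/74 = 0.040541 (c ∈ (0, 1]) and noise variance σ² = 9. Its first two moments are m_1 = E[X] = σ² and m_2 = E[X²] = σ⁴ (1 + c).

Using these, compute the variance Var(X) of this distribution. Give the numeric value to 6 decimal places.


m_1 = E[X] = σ² = 9, so m_1² = 81.
m_2 = E[X²] = σ⁴ (1 + c) = 81 · (1 + 0.040541) = 81 · 1.040541 = 84.283784.
(Note m_2 − m_1² simplifies to c · σ⁴ = 0.040541 · 81.)

Var(X) = m_2 − m_1² = 84.283784 − 81 = 3.283784.


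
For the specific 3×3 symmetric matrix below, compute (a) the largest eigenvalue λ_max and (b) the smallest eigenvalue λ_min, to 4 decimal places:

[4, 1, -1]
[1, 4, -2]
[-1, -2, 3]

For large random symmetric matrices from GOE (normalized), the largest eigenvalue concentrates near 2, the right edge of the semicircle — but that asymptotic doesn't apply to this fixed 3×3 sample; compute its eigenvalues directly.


Since M is real symmetric, all three eigenvalues are real; they are the roots of det(λI − M) = λ³ − (tr M) λ² + s λ − det M, where s is the sum of the principal 2×2 minors.
tr M = 4 + 4 + 3 = 11.
s = (4·4 − 1²) + (4·3 − (-1)²) + (4·3 − (-2)²) = 15 + 11 + 8 = 34.
det M (expand along row 1) = 4·8 − 1·1 + (-1)·2 = 29.
Characteristic polynomial: λ³ − 11λ² + 34λ − 29 = 0.
Substitute λ = y + (tr M)/3 = y + 3.666667 to remove the quadratic term: y³ + p·y + q = 0 with p = s − (tr M)²/3 = -6.333333 and q = −2(tr M)³/27 + (tr M)·s/3 − det M = -2.925926.
Three real roots ⇒ use the trigonometric (Viète) form: r = 2√(−p/3) = 2.905933, φ = arccos(3q/(p·r)) = arccos(0.476943) = 1.073623 rad.
y_k = r·cos(φ/3 − 2πk/3) for k = 0, 1, 2 gives y = 2.721823, -0.479383, -2.242440.
λ_k = y_k + 3.666667 gives λ = 6.3885, 3.1873, 1.4242 (check: the sum is 11.0000 = tr M).

Hence λ_max = 6.3885 and λ_min = 1.4242.


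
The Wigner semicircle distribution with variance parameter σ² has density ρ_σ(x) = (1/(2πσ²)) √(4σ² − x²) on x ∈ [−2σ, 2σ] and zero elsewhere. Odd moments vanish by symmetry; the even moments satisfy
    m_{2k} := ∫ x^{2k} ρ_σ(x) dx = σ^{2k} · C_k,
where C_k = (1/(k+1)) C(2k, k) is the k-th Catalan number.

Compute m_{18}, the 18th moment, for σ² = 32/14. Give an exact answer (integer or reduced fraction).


By the scaled semicircle moment identity, m_{2k} = σ^{2k} · C_k with k = 9.
C_9 = (1/(k+1)) · C(2k, k) = (1/10) · C(18, 9) = (1/10) · 48620 = 4862.
σ^{2k} = (σ²)^k = (32/14)^9 = 68719476736/40353607.

Therefore m_{18} = σ^{18} · C_9 = (68719476736/40353607) · 4862 = 334114095890432/40353607.


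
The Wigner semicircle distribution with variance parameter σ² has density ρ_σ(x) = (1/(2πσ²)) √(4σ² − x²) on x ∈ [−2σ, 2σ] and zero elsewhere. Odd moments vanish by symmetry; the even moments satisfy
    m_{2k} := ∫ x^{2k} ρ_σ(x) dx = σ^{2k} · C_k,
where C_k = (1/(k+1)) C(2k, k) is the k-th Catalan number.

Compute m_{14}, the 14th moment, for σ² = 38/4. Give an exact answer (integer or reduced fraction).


By the scaled semicircle moment identity, m_{2k} = σ^{2k} · C_k with k = 7.
C_7 = (1/(k+1)) · C(2k, k) = (1/8) · C(14, 7) = (1/8) · 3432 = 429.
σ^{2k} = (σ²)^k = (38/4)^7 = 893871739/128.

Therefore m_{14} = σ^{14} · C_7 = (893871739/128) · 429 = 383470976031/128.


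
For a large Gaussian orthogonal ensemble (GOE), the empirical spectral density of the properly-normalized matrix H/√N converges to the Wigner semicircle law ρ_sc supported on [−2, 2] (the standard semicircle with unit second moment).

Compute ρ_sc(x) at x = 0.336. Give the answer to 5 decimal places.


ρ_sc(x) = (1/(2π)) √(4 − x²). With x = 0.336:
  4 − x² = 4 − (0.336)² = 4 − 0.112896 = 3.887104.
  √(4 − x²) = 1.971574.
  1/(2π) = 0.159155.
  ρ_sc(0.336) = 0.159155 · 1.971574 = 0.313786.

Rounded to 5 decimal places: ρ_sc(0.336) ≈ 0.31379.


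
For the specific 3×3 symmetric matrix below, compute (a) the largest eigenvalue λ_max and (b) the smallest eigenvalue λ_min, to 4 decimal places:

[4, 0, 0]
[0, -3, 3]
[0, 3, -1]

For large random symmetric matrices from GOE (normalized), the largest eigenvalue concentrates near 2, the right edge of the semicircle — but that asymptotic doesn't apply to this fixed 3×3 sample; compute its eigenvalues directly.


Since M is real symmetric, all three eigenvalues are real; they are the roots of det(λI − M) = λ³ − (tr M) λ² + s λ − det M, where s is the sum of the principal 2×2 minors.
tr M = 4 + (-3) + (-1) = 0.
s = (4·(-3) − 0²) + (4·(-1) − 0²) + ((-3)·(-1) − 3²) = -12 + (-4) + (-6) = -22.
det M (expand along row 1) = 4·(-6) − 0·0 + 0·0 = -24.
Characteristic polynomial: λ³ − 22λ + 24 = 0.
Substitute λ = y + (tr M)/3 = y + 0.000000 to remove the quadratic term: y³ + p·y + q = 0 with p = s − (tr M)²/3 = -22.000000 and q = −2(tr M)³/27 + (tr M)·s/3 − det M = 24.000000.
Three real roots ⇒ use the trigonometric (Viète) form: r = 2√(−p/3) = 5.416026, φ = arccos(3q/(p·r)) = arccos(-0.604267) = 2.219642 rad.
y_k = r·cos(φ/3 − 2πk/3) for k = 0, 1, 2 gives y = 4.000000, 1.162278, -5.162278.
λ_k = y_k + 0.000000 gives λ = 4.0000, 1.1623, -5.1623 (check: the sum is 0.0000 = tr M).

Hence λ_max = 4.0000 and λ_min = -5.1623.


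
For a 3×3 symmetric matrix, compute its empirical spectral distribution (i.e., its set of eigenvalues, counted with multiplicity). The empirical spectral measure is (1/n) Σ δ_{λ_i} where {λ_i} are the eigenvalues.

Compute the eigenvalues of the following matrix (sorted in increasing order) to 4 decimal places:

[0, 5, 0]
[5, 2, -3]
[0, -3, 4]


Since M is real symmetric, all three eigenvalues are real; they are the roots of det(λI − M) = λ³ − (tr M) λ² + s λ − det M, where s is the sum of the principal 2×2 minors.
tr M = 0 + 2 + 4 = 6.
s = (0·2 − 5²) + (0·4 − 0²) + (2·4 − (-3)²) = -25 + 0 + (-1) = -26.
det M (expand along row 1) = 0·(-1) − 5·20 + 0·(-15) = -100.
Characteristic polynomial: λ³ − 6λ² − 26λ + 100 = 0.
Substitute λ = y + (tr M)/3 = y + 2.000000 to remove the quadratic term: y³ + p·y + q = 0 with p = s − (tr M)²/3 = -38.000000 and q = −2(tr M)³/27 + (tr M)·s/3 − det M = 32.000000.
Three real roots ⇒ use the trigonometric (Viète) form: r = 2√(−p/3) = 7.118052, φ = arccos(3q/(p·r)) = arccos(-0.354917) = 1.933621 rad.
y_k = r·cos(φ/3 − 2πk/3) for k = 0, 1, 2 gives y = 5.690000, 0.858772, -6.548772.
λ_k = y_k + 2.000000 gives λ = 7.6900, 2.8588, -4.5488 (check: the sum is 6.0000 = tr M).

Eigenvalues sorted in increasing order: [-4.5488, 2.8588, 7.6900].


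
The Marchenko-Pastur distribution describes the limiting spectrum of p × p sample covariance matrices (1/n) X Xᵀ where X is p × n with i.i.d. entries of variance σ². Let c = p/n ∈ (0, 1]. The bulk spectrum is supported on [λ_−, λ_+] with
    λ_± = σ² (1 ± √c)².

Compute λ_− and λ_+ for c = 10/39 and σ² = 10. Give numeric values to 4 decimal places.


c = 10/39 = 0.256410; √c = 0.506370.
λ_− = σ² (1 − √c)² = 10 · (1 − 0.506370)² = 10 · (0.493630)² = 2.436709.
λ_+ = σ² (1 + √c)² = 10 · (1 + 0.506370)² = 10 · (1.506370)² = 22.691496.

Rounded to 4 decimal places: λ_− ≈ 2.4367, λ_+ ≈ 22.6915.


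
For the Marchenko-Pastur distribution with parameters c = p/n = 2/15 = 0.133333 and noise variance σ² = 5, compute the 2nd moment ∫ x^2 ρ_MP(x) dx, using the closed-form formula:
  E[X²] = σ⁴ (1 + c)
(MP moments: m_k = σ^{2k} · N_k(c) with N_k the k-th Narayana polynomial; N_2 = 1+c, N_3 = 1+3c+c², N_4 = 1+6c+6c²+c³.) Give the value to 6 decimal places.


E[X²] = σ⁴ (1 + c) (second MP moment). With σ² = 5 (so σ⁴ = 25) and c = 2/15 = 0.133333: E[X²] = 25 · (1 + 0.133333) = 25 · 1.133333.

So E[X^2] = 28.333333.


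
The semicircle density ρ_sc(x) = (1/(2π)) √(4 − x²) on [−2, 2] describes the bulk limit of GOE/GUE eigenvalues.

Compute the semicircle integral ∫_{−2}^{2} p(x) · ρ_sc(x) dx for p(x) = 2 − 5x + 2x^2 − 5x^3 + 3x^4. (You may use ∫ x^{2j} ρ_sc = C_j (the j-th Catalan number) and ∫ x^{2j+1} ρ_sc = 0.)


Write p(x) = Σ a_i x^i, split into monomials and integrate each against ρ_sc separately.
Using ∫ x^{2j} ρ_sc = C_j = (1/(j+1)) C(2j, j) (Catalan numbers) and ∫ x^{2j+1} ρ_sc = 0 (odd monomials vanish by symmetry):
  i = 0 (even): a_0 · C_{0} = 2 · 1 = 2
  i = 1 (odd): ∫ x^1 ρ_sc = 0 (vanishes)
  i = 2 (even): a_2 · C_{1} = 2 · 1 = 2
  i = 3 (odd): ∫ x^3 ρ_sc = 0 (vanishes)
  i = 4 (even): a_4 · C_{2} = 3 · 2 = 6

Summing the contributions: ∫_{−2}^{2} p(x) ρ_sc(x) dx = 2 + 2 + 6 = 10.


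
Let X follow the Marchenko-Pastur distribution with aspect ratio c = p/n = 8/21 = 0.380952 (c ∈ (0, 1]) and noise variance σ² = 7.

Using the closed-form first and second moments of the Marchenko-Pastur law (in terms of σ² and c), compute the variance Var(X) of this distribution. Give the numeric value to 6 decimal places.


Recall the MP moments m_1 = E[X] = σ² and m_2 = E[X²] = σ⁴ (1 + c).
m_1 = E[X] = σ² = 7, so m_1² = 49.
m_2 = E[X²] = σ⁴ (1 + c) = 49 · (1 + 0.380952) = 49 · 1.380952 = 67.666667.
(Note m_2 − m_1² simplifies to c · σ⁴ = 0.380952 · 49.)

Var(X) = m_2 − m_1² = 67.666667 − 49 = 18.666667.


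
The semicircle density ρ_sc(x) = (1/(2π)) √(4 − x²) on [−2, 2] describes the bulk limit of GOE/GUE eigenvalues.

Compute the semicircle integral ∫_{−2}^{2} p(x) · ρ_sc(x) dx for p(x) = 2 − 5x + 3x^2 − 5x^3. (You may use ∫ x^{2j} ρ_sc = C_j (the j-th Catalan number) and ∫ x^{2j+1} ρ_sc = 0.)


Write p(x) = Σ a_i x^i, split into monomials and integrate each against ρ_sc separately.
Using ∫ x^{2j} ρ_sc = C_j = (1/(j+1)) C(2j, j) (Catalan numbers) and ∫ x^{2j+1} ρ_sc = 0 (odd monomials vanish by symmetry):
  i = 0 (even): a_0 · C_{0} = 2 · 1 = 2
  i = 1 (odd): ∫ x^1 ρ_sc = 0 (vanishes)
  i = 2 (even): a_2 · C_{1} = 3 · 1 = 3
  i = 3 (odd): ∫ x^3 ρ_sc = 0 (vanishes)

Summing the contributions: ∫_{−2}^{2} p(x) ρ_sc(x) dx = 2 + 3 = 5.


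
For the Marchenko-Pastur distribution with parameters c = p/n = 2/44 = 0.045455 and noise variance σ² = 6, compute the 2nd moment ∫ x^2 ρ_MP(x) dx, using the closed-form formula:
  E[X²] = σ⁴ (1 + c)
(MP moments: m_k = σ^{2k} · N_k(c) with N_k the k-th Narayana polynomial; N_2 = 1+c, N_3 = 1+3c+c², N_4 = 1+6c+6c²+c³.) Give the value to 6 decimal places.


E[X²] = σ⁴ (1 + c) (second MP moment). With σ² = 6 (so σ⁴ = 36) and c = 2/44 = 0.045455: E[X²] = 36 · (1 + 0.045455) = 36 · 1.045455.

So E[X^2] = 37.636364.


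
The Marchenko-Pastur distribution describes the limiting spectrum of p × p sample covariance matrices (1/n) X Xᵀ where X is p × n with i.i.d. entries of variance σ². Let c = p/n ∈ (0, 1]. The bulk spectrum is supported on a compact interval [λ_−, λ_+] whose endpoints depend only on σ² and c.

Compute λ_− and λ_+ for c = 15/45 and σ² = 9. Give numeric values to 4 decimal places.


c = 15/45 = 0.333333; √c = 0.577350.
λ_− = σ² (1 − √c)² = 9 · (1 − 0.577350)² = 9 · (0.422650)² = 1.607695.
λ_+ = σ² (1 + √c)² = 9 · (1 + 0.577350)² = 9 · (1.577350)² = 22.392305.

Rounded to 4 decimal places: λ_− ≈ 1.6077, λ_+ ≈ 22.3923.


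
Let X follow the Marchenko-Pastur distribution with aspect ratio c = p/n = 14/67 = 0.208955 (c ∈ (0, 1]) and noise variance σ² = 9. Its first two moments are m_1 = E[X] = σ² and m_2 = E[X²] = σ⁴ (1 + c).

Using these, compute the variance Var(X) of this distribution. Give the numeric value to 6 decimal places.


m_1 = E[X] = σ² = 9, so m_1² = 81.
m_2 = E[X²] = σ⁴ (1 + c) = 81 · (1 + 0.208955) = 81 · 1.208955 = 97.925373.
(Note m_2 − m_1² simplifies to c · σ⁴ = 0.208955 · 81.)

Var(X) = m_2 − m_1² = 97.925373 − 81 = 16.925373.


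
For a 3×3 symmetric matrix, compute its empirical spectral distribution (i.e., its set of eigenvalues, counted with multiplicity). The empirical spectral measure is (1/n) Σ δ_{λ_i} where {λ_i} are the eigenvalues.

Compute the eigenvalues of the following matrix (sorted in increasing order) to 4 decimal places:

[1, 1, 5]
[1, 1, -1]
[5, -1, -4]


Since M is real symmetric, all three eigenvalues are real; they are the roots of det(λI − M) = λ³ − (tr M) λ² + s λ − det M, where s is the sum of the principal 2×2 minors.
tr M = 1 + 1 + (-4) = -2.
s = (1·1 − 1²) + (1·(-4) − 5²) + (1·(-4) − (-1)²) = 0 + (-29) + (-5) = -34.
det M (expand along row 1) = 1·(-5) − 1·1 + 5·(-6) = -36.
Characteristic polynomial: λ³ + 2λ² − 34λ + 36 = 0.
Substitute λ = y + (tr M)/3 = y − 0.666667 to remove the quadratic term: y³ + p·y + q = 0 with p = s − (tr M)²/3 = -35.333333 and q = −2(tr M)³/27 + (tr M)·s/3 − det M = 59.259259.
Three real roots ⇒ use the trigonometric (Viète) form: r = 2√(−p/3) = 6.863753, φ = arccos(3q/(p·r)) = arccos(-0.733046) = 2.393586 rad.
y_k = r·cos(φ/3 − 2πk/3) for k = 0, 1, 2 gives y = 4.792540, 1.858963, -6.651503.
λ_k = y_k − 0.666667 gives λ = 4.1259, 1.1923, -7.3182 (check: the sum is -2.0000 = tr M).

Eigenvalues sorted in increasing order: [-7.3182, 1.1923, 4.1259].


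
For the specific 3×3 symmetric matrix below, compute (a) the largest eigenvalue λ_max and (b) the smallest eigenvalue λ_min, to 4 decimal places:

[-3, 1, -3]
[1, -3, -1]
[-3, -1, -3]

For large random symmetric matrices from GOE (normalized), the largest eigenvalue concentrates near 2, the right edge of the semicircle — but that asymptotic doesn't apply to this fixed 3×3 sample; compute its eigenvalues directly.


Since M is real symmetric, all three eigenvalues are real; they are the roots of det(λI − M) = λ³ − (tr M) λ² + s λ − det M, where s is the sum of the principal 2×2 minors.
tr M = -3 + (-3) + (-3) = -9.
s = ((-3)·(-3) − 1²) + ((-3)·(-3) − (-3)²) + ((-3)·(-3) − (-1)²) = 8 + 0 + 8 = 16.
det M (expand along row 1) = (-3)·8 − 1·(-6) + (-3)·(-10) = 12.
Characteristic polynomial: λ³ + 9λ² + 16λ − 12 = 0.
Substitute λ = y + (tr M)/3 = y − 3.000000 to remove the quadratic term: y³ + p·y + q = 0 with p = s − (tr M)²/3 = -11.000000 and q = −2(tr M)³/27 + (tr M)·s/3 − det M = -6.000000.
Three real roots ⇒ use the trigonometric (Viète) form: r = 2√(−p/3) = 3.829708, φ = arccos(3q/(p·r)) = arccos(0.427282) = 1.129312 rad.
y_k = r·cos(φ/3 − 2πk/3) for k = 0, 1, 2 gives y = 3.561553, -0.561553, -3.000000.
λ_k = y_k − 3.000000 gives λ = 0.5616, -3.5616, -6.0000 (check: the sum is -9.0000 = tr M).

Hence λ_max = 0.5616 and λ_min = -6.0000.


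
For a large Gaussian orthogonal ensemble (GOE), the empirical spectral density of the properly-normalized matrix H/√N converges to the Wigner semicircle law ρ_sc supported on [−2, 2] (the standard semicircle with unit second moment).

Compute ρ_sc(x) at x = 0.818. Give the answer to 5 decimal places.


ρ_sc(x) = (1/(2π)) √(4 − x²). With x = 0.818:
  4 − x² = 4 − (0.818)² = 4 − 0.669124 = 3.330876.
  √(4 − x²) = 1.825069.
  1/(2π) = 0.159155.
  ρ_sc(0.818) = 0.159155 · 1.825069 = 0.290469.

Rounded to 5 decimal places: ρ_sc(0.818) ≈ 0.29047.


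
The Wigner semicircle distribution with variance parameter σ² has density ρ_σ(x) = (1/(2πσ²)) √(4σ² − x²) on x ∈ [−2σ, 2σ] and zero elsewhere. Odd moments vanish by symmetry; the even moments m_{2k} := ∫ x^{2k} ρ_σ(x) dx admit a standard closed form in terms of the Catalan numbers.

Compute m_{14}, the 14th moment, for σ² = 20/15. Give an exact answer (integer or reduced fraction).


By the scaled semicircle moment identity, m_{2k} = σ^{2k} · C_k with k = 7.
C_7 = (1/(k+1)) · C(2k, k) = (1/8) · C(14, 7) = (1/8) · 3432 = 429.
σ^{2k} = (σ²)^k = (20/15)^7 = 16384/2187.

Therefore m_{14} = σ^{14} · C_7 = (16384/2187) · 429 = 2342912/729.


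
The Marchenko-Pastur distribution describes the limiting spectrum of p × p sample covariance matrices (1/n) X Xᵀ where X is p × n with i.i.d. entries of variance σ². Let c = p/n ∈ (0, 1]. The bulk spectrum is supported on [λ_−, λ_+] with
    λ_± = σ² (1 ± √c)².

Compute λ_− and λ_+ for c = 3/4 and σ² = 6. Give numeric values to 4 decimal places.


c = 3/4 = 0.750000; √c = 0.866025.
λ_− = σ² (1 − √c)² = 6 · (1 − 0.866025)² = 6 · (0.133975)² = 0.107695.
λ_+ = σ² (1 + √c)² = 6 · (1 + 0.866025)² = 6 · (1.866025)² = 20.892305.

Rounded to 4 decimal places: λ_− ≈ 0.1077, λ_+ ≈ 20.8923.


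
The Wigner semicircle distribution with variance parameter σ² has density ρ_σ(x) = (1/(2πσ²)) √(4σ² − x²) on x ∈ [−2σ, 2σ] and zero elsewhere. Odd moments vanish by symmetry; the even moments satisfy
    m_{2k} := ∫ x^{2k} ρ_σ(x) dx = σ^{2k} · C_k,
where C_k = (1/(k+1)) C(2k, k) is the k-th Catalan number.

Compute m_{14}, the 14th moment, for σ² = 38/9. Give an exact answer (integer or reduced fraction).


By the scaled semicircle moment identity, m_{2k} = σ^{2k} · C_k with k = 7.
C_7 = (1/(k+1)) · C(2k, k) = (1/8) · C(14, 7) = (1/8) · 3432 = 429.
σ^{2k} = (σ²)^k = (38/9)^7 = 114415582592/4782969.

Therefore m_{14} = σ^{14} · C_7 = (114415582592/4782969) · 429 = 16361428310656/1594323.


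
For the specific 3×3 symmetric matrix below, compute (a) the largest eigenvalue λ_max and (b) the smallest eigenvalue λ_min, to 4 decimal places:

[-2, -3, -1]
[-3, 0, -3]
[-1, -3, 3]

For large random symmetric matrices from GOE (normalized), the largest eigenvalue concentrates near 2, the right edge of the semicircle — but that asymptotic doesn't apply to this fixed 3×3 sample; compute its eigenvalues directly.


Since M is real symmetric, all three eigenvalues are real; they are the roots of det(λI − M) = λ³ − (tr M) λ² + s λ − det M, where s is the sum of the principal 2×2 minors.
tr M = -2 + 0 + 3 = 1.
s = ((-2)·0 − (-3)²) + ((-2)·3 − (-1)²) + (0·3 − (-3)²) = -9 + (-7) + (-9) = -25.
det M (expand along row 1) = (-2)·(-9) − (-3)·(-12) + (-1)·9 = -27.
Characteristic polynomial: λ³ − λ² − 25λ + 27 = 0.
Substitute λ = y + (tr M)/3 = y + 0.333333 to remove the quadratic term: y³ + p·y + q = 0 with p = s − (tr M)²/3 = -25.333333 and q = −2(tr M)³/27 + (tr M)·s/3 − det M = 18.592593.
Three real roots ⇒ use the trigonometric (Viète) form: r = 2√(−p/3) = 5.811865, φ = arccos(3q/(p·r)) = arccos(-0.378838) = 1.959337 rad.
y_k = r·cos(φ/3 − 2πk/3) for k = 0, 1, 2 gives y = 4.615763, 0.750612, -5.366375.
λ_k = y_k + 0.333333 gives λ = 4.9491, 1.0839, -5.0330 (check: the sum is 1.0000 = tr M).

Hence λ_max = 4.9491 and λ_min = -5.0330.


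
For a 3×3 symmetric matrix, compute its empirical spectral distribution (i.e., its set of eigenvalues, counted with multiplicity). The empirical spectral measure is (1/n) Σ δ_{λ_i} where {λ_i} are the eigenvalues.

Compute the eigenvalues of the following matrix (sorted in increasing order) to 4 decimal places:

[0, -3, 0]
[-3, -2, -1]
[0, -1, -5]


Since M is real symmetric, all three eigenvalues are real; they are the roots of det(λI − M) = λ³ − (tr M) λ² + s λ − det M, where s is the sum of the principal 2×2 minors.
tr M = 0 + (-2) + (-5) = -7.
s = (0·(-2) − (-3)²) + (0·(-5) − 0²) + ((-2)·(-5) − (-1)²) = -9 + 0 + 9 = 0.
det M (expand along row 1) = 0·9 − (-3)·15 + 0·3 = 45.
Characteristic polynomial: λ³ + 7λ² − 45 = 0.
Substitute λ = y + (tr M)/3 = y − 2.333333 to remove the quadratic term: y³ + p·y + q = 0 with p = s − (tr M)²/3 = -16.333333 and q = −2(tr M)³/27 + (tr M)·s/3 − det M = -19.592593.
Three real roots ⇒ use the trigonometric (Viète) form: r = 2√(−p/3) = 4.666667, φ = arccos(3q/(p·r)) = arccos(0.771137) = 0.690171 rad.
y_k = r·cos(φ/3 − 2πk/3) for k = 0, 1, 2 gives y = 4.543716, -1.350273, -3.193443.
λ_k = y_k − 2.333333 gives λ = 2.2104, -3.6836, -5.5268 (check: the sum is -7.0000 = tr M).

Eigenvalues sorted in increasing order: [-5.5268, -3.6836, 2.2104].


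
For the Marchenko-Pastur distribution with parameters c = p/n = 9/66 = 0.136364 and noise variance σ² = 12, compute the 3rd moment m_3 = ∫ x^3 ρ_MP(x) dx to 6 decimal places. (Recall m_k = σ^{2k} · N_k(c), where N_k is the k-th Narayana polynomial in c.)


E[X³] = σ⁶ (1 + 3c + c²) (third MP moment). With σ² = 12 (so σ⁶ = 1728) and c = 9/66 = 0.136364: E[X³] = 1728 · (1 + 3·0.136364 + (0.136364)²) = 1728 · 1.427686.

So E[X^3] = 2467.041322.


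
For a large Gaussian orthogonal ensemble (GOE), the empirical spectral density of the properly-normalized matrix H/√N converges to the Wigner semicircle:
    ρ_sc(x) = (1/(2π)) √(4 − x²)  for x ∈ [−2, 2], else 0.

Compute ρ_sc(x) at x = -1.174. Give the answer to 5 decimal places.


ρ_sc(x) = (1/(2π)) √(4 − x²). With x = -1.174:
  4 − x² = 4 − (-1.174)² = 4 − 1.378276 = 2.621724.
  √(4 − x²) = 1.619174.
  1/(2π) = 0.159155.
  ρ_sc(-1.174) = 0.159155 · 1.619174 = 0.257700.

Rounded to 5 decimal places: ρ_sc(-1.174) ≈ 0.25770.


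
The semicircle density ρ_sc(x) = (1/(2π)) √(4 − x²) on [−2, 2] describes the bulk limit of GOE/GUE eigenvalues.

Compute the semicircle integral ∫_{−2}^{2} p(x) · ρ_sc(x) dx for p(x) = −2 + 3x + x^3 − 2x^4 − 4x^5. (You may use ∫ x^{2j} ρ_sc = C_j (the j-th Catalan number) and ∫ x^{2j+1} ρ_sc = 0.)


Write p(x) = Σ a_i x^i, split into monomials and integrate each against ρ_sc separately.
Using ∫ x^{2j} ρ_sc = C_j = (1/(j+1)) C(2j, j) (Catalan numbers) and ∫ x^{2j+1} ρ_sc = 0 (odd monomials vanish by symmetry):
  i = 0 (even): a_0 · C_{0} = -2 · 1 = -2
  i = 1 (odd): ∫ x^1 ρ_sc = 0 (vanishes)
  i = 3 (odd): ∫ x^3 ρ_sc = 0 (vanishes)
  i = 4 (even): a_4 · C_{2} = -2 · 2 = -4
  i = 5 (odd): ∫ x^5 ρ_sc = 0 (vanishes)

Summing the contributions: ∫_{−2}^{2} p(x) ρ_sc(x) dx = (-2) + (-4) = -6.


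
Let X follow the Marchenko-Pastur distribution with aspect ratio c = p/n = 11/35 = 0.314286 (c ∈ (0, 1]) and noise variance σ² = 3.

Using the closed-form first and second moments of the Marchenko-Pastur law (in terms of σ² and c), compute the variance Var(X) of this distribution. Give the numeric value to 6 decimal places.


Recall the MP moments m_1 = E[X] = σ² and m_2 = E[X²] = σ⁴ (1 + c).
m_1 = E[X] = σ² = 3, so m_1² = 9.
m_2 = E[X²] = σ⁴ (1 + c) = 9 · (1 + 0.314286) = 9 · 1.314286 = 11.828571.
(Note m_2 − m_1² simplifies to c · σ⁴ = 0.314286 · 9.)

Var(X) = m_2 − m_1² = 11.828571 − 9 = 2.828571.


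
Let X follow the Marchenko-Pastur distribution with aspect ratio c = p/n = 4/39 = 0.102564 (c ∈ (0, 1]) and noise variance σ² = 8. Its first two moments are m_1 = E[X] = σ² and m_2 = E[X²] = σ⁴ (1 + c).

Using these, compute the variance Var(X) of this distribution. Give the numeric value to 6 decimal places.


m_1 = E[X] = σ² = 8, so m_1² = 64.
m_2 = E[X²] = σ⁴ (1 + c) = 64 · (1 + 0.102564) = 64 · 1.102564 = 70.564103.
(Note m_2 − m_1² simplifies to c · σ⁴ = 0.102564 · 64.)

Var(X) = m_2 − m_1² = 70.564103 − 64 = 6.564103.


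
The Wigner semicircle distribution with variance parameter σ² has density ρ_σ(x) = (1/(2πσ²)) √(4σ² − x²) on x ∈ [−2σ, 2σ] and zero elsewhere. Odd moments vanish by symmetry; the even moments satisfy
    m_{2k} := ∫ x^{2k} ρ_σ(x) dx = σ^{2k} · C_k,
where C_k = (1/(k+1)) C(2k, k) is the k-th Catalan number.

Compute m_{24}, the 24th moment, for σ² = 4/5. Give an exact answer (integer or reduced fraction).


By the scaled semicircle moment identity, m_{2k} = σ^{2k} · C_k with k = 12.
C_12 = (1/(k+1)) · C(2k, k) = (1/13) · C(24, 12) = (1/13) · 2704156 = 208012.
σ^{2k} = (σ²)^k = (4/5)^12 = 16777216/244140625.

Therefore m_{24} = σ^{24} · C_12 = (16777216/244140625) · 208012 = 3489862254592/244140625.


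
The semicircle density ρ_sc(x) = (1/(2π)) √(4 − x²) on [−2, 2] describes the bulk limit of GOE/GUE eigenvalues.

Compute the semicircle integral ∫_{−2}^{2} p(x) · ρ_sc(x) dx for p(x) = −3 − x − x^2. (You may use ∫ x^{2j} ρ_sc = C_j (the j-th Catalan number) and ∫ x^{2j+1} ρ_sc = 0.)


Write p(x) = Σ a_i x^i, split into monomials and integrate each against ρ_sc separately.
Using ∫ x^{2j} ρ_sc = C_j = (1/(j+1)) C(2j, j) (Catalan numbers) and ∫ x^{2j+1} ρ_sc = 0 (odd monomials vanish by symmetry):
  i = 0 (even): a_0 · C_{0} = -3 · 1 = -3
  i = 1 (odd): ∫ x^1 ρ_sc = 0 (vanishes)
  i = 2 (even): a_2 · C_{1} = -1 · 1 = -1

Summing the contributions: ∫_{−2}^{2} p(x) ρ_sc(x) dx = (-3) + (-1) = -4.


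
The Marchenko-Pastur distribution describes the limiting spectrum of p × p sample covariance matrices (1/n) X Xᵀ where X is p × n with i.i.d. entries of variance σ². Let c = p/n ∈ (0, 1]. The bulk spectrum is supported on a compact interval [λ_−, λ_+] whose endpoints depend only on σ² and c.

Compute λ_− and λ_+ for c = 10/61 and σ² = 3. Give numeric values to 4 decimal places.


c = 10/61 = 0.163934; √c = 0.404888.
λ_− = σ² (1 − √c)² = 3 · (1 − 0.404888)² = 3 · (0.595112)² = 1.062474.
λ_+ = σ² (1 + √c)² = 3 · (1 + 0.404888)² = 3 · (1.404888)² = 5.921132.

Rounded to 4 decimal places: λ_− ≈ 1.0625, λ_+ ≈ 5.9211.


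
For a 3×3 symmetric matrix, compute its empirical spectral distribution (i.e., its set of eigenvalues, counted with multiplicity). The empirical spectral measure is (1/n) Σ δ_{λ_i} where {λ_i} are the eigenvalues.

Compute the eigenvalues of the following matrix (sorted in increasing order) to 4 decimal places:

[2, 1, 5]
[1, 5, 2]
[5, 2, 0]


Since M is real symmetric, all three eigenvalues are real; they are the roots of det(λI − M) = λ³ − (tr M) λ² + s λ − det M, where s is the sum of the principal 2×2 minors.
tr M = 2 + 5 + 0 = 7.
s = (2·5 − 1²) + (2·0 − 5²) + (5·0 − 2²) = 9 + (-25) + (-4) = -20.
det M (expand along row 1) = 2·(-4) − 1·(-10) + 5·(-23) = -113.
Characteristic polynomial: λ³ − 7λ² − 20λ + 113 = 0.
Substitute λ = y + (tr M)/3 = y + 2.333333 to remove the quadratic term: y³ + p·y + q = 0 with p = s − (tr M)²/3 = -36.333333 and q = −2(tr M)³/27 + (tr M)·s/3 − det M = 40.925926.
Three real roots ⇒ use the trigonometric (Viète) form: r = 2√(−p/3) = 6.960204, φ = arccos(3q/(p·r)) = arccos(-0.485504) = 2.077736 rad.
y_k = r·cos(φ/3 − 2πk/3) for k = 0, 1, 2 gives y = 5.356588, 1.170544, -6.527132.
λ_k = y_k + 2.333333 gives λ = 7.6899, 3.5039, -4.1938 (check: the sum is 7.0000 = tr M).

Eigenvalues sorted in increasing order: [-4.1938, 3.5039, 7.6899].


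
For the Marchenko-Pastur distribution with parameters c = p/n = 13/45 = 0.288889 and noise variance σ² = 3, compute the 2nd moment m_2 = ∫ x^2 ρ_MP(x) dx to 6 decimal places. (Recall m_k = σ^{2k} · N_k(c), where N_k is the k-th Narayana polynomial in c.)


E[X²] = σ⁴ (1 + c) (second MP moment). With σ² = 3 (so σ⁴ = 9) and c = 13/45 = 0.288889: E[X²] = 9 · (1 + 0.288889) = 9 · 1.288889.

So E[X^2] = 11.600000.


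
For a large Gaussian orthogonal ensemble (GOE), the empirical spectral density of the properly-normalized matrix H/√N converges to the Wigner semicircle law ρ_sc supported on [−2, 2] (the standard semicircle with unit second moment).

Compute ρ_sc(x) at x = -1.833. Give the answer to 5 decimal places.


ρ_sc(x) = (1/(2π)) √(4 − x²). With x = -1.833:
  4 − x² = 4 − (-1.833)² = 4 − 3.359889 = 0.640111.
  √(4 − x²) = 0.800069.
  1/(2π) = 0.159155.
  ρ_sc(-1.833) = 0.159155 · 0.800069 = 0.127335.

Rounded to 5 decimal places: ρ_sc(-1.833) ≈ 0.12733.


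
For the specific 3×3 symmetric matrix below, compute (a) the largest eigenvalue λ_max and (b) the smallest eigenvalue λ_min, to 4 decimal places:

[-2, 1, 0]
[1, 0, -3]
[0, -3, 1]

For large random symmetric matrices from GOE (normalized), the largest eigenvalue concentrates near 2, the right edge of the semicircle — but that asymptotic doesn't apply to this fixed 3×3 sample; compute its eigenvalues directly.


Since M is real symmetric, all three eigenvalues are real; they are the roots of det(λI − M) = λ³ − (tr M) λ² + s λ − det M, where s is the sum of the principal 2×2 minors.
tr M = -2 + 0 + 1 = -1.
s = ((-2)·0 − 1²) + ((-2)·1 − 0²) + (0·1 − (-3)²) = -1 + (-2) + (-9) = -12.
det M (expand along row 1) = (-2)·(-9) − 1·1 + 0·(-3) = 17.
Characteristic polynomial: λ³ + λ² − 12λ − 17 = 0.
Substitute λ = y + (tr M)/3 = y − 0.333333 to remove the quadratic term: y³ + p·y + q = 0 with p = s − (tr M)²/3 = -12.333333 and q = −2(tr M)³/27 + (tr M)·s/3 − det M = -12.925926.
Three real roots ⇒ use the trigonometric (Viète) form: r = 2√(−p/3) = 4.055175, φ = arccos(3q/(p·r)) = arccos(0.775341) = 0.683541 rad.
y_k = r·cos(φ/3 − 2πk/3) for k = 0, 1, 2 gives y = 3.950369, -1.181917, -2.768452.
λ_k = y_k − 0.333333 gives λ = 3.6170, -1.5153, -3.1018 (check: the sum is -1.0000 = tr M).

Hence λ_max = 3.6170 and λ_min = -3.1018.


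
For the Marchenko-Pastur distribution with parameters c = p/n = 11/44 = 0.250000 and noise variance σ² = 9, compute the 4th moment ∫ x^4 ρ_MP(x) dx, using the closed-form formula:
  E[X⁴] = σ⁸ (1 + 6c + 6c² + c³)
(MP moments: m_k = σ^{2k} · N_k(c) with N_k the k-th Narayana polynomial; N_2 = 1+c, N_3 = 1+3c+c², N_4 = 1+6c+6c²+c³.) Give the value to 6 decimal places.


E[X⁴] = σ⁸ (1 + 6c + 6c² + c³) (fourth MP moment). With σ² = 9 (so σ⁸ = 6561) and c = 11/44 = 0.250000: E[X⁴] = 6561 · (1 + 6·0.250000 + 6·(0.250000)² + (0.250000)³) = 6561 · 2.890625.

So E[X^4] = 18965.390625.


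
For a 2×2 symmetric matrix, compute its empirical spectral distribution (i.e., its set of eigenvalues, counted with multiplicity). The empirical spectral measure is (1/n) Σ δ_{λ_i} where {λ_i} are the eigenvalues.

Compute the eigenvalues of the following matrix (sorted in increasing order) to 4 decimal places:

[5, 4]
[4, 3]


Since M is real symmetric, both eigenvalues are real; they are the roots of det(λI − M) = λ² − (tr M) λ + det M.
tr M = 5 + 3 = 8.
det M = 5·3 − 4² = 15 − 16 = -1.
Characteristic polynomial: λ² − 8λ − 1 = 0.
Discriminant Δ = (tr M)² − 4·det M = 64 − (-4) = 68; √Δ = 8.246211.
λ = (tr M ± √Δ)/2 = (8 ± 8.246211)/2, giving (tr M − √Δ)/2 = -0.1231 and (tr M + √Δ)/2 = 8.1231.

Eigenvalues sorted in increasing order: [-0.1231, 8.1231].


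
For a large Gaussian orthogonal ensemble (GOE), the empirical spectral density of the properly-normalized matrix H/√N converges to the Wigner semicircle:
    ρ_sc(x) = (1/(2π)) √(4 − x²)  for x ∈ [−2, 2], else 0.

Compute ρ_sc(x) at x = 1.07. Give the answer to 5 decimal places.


ρ_sc(x) = (1/(2π)) √(4 − x²). With x = 1.07:
  4 − x² = 4 − (1.07)² = 4 − 1.144900 = 2.855100.
  √(4 − x²) = 1.689704.
  1/(2π) = 0.159155.
  ρ_sc(1.07) = 0.159155 · 1.689704 = 0.268925.

Rounded to 5 decimal places: ρ_sc(1.07) ≈ 0.26892.


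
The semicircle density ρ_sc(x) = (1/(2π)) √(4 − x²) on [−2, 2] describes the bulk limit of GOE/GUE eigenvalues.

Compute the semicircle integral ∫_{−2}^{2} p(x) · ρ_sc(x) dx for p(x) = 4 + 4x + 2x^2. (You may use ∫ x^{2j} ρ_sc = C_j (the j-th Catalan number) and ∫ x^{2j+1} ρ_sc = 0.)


Write p(x) = Σ a_i x^i, split into monomials and integrate each against ρ_sc separately.
Using ∫ x^{2j} ρ_sc = C_j = (1/(j+1)) C(2j, j) (Catalan numbers) and ∫ x^{2j+1} ρ_sc = 0 (odd monomials vanish by symmetry):
  i = 0 (even): a_0 · C_{0} = 4 · 1 = 4
  i = 1 (odd): ∫ x^1 ρ_sc = 0 (vanishes)
  i = 2 (even): a_2 · C_{1} = 2 · 1 = 2

Summing the contributions: ∫_{−2}^{2} p(x) ρ_sc(x) dx = 4 + 2 = 6.


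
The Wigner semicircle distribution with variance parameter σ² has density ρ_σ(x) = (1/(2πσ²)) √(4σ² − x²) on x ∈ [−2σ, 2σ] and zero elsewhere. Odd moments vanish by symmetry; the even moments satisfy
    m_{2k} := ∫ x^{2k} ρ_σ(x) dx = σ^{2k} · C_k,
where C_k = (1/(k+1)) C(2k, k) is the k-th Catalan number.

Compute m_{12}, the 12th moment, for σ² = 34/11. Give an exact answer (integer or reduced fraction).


By the scaled semicircle moment identity, m_{2k} = σ^{2k} · C_k with k = 6.
C_6 = (1/(k+1)) · C(2k, k) = (1/7) · C(12, 6) = (1/7) · 924 = 132.
σ^{2k} = (σ²)^k = (34/11)^6 = 1544804416/1771561.

Therefore m_{12} = σ^{12} · C_6 = (1544804416/1771561) · 132 = 18537652992/161051.


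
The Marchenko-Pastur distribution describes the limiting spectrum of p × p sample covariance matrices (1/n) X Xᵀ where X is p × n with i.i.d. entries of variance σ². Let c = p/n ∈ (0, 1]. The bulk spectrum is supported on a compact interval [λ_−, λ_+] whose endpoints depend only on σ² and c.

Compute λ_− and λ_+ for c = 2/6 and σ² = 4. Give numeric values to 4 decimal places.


c = 2/6 = 0.333333; √c = 0.577350.
λ_− = σ² (1 − √c)² = 4 · (1 − 0.577350)² = 4 · (0.422650)² = 0.714531.
λ_+ = σ² (1 + √c)² = 4 · (1 + 0.577350)² = 4 · (1.577350)² = 9.952135.

Rounded to 4 decimal places: λ_− ≈ 0.7145, λ_+ ≈ 9.9521.


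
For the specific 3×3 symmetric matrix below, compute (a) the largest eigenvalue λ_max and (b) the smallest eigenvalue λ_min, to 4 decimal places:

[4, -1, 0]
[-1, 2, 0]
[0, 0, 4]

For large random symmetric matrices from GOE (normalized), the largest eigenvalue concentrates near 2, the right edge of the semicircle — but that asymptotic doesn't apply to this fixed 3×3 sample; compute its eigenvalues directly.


Since M is real symmetric, all three eigenvalues are real; they are the roots of det(λI − M) = λ³ − (tr M) λ² + s λ − det M, where s is the sum of the principal 2×2 minors.
tr M = 4 + 2 + 4 = 10.
s = (4·2 − (-1)²) + (4·4 − 0²) + (2·4 − 0²) = 7 + 16 + 8 = 31.
det M (expand along row 1) = 4·8 − (-1)·(-4) + 0·0 = 28.
Characteristic polynomial: λ³ − 10λ² + 31λ − 28 = 0.
Substitute λ = y + (tr M)/3 = y + 3.333333 to remove the quadratic term: y³ + p·y + q = 0 with p = s − (tr M)²/3 = -2.333333 and q = −2(tr M)³/27 + (tr M)·s/3 − det M = 1.259259.
Three real roots ⇒ use the trigonometric (Viète) form: r = 2√(−p/3) = 1.763834, φ = arccos(3q/(p·r)) = arccos(-0.917914) = 2.733586 rad.
y_k = r·cos(φ/3 − 2πk/3) for k = 0, 1, 2 gives y = 1.080880, 0.666667, -1.747547.
λ_k = y_k + 3.333333 gives λ = 4.4142, 4.0000, 1.5858 (check: the sum is 10.0000 = tr M).

Hence λ_max = 4.4142 and λ_min = 1.5858.


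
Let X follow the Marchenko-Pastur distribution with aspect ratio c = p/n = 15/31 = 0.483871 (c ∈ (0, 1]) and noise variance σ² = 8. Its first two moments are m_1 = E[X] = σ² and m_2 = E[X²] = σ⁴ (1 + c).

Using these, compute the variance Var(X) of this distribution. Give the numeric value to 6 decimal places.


m_1 = E[X] = σ² = 8, so m_1² = 64.
m_2 = E[X²] = σ⁴ (1 + c) = 64 · (1 + 0.483871) = 64 · 1.483871 = 94.967742.
(Note m_2 − m_1² simplifies to c · σ⁴ = 0.483871 · 64.)

Var(X) = m_2 − m_1² = 94.967742 − 64 = 30.967742.


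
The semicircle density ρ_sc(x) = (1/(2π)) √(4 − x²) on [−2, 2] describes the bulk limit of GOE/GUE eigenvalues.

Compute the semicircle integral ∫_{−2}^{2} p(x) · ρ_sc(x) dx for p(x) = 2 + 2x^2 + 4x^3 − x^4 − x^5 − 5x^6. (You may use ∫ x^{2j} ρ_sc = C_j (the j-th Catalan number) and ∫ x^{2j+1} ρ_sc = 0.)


Write p(x) = Σ a_i x^i, split into monomials and integrate each against ρ_sc separately.
Using ∫ x^{2j} ρ_sc = C_j = (1/(j+1)) C(2j, j) (Catalan numbers) and ∫ x^{2j+1} ρ_sc = 0 (odd monomials vanish by symmetry):
  i = 0 (even): a_0 · C_{0} = 2 · 1 = 2
  i = 2 (even): a_2 · C_{1} = 2 · 1 = 2
  i = 3 (odd): ∫ x^3 ρ_sc = 0 (vanishes)
  i = 4 (even): a_4 · C_{2} = -1 · 2 = -2
  i = 5 (odd): ∫ x^5 ρ_sc = 0 (vanishes)
  i = 6 (even): a_6 · C_{3} = -5 · 5 = -25

Summing the contributions: ∫_{−2}^{2} p(x) ρ_sc(x) dx = 2 + 2 + (-2) + (-25) = -23.


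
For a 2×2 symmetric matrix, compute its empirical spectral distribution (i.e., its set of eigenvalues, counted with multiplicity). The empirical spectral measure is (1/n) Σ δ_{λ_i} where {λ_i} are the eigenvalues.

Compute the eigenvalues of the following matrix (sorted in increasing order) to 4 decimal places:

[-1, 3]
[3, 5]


Since M is real symmetric, both eigenvalues are real; they are the roots of det(λI − M) = λ² − (tr M) λ + det M.
tr M = -1 + 5 = 4.
det M = (-1)·5 − 3² = -5 − 9 = -14.
Characteristic polynomial: λ² − 4λ − 14 = 0.
Discriminant Δ = (tr M)² − 4·det M = 16 − (-56) = 72; √Δ = 8.485281.
λ = (tr M ± √Δ)/2 = (4 ± 8.485281)/2, giving (tr M − √Δ)/2 = -2.2426 and (tr M + √Δ)/2 = 6.2426.

Eigenvalues sorted in increasing order: [-2.2426, 6.2426].


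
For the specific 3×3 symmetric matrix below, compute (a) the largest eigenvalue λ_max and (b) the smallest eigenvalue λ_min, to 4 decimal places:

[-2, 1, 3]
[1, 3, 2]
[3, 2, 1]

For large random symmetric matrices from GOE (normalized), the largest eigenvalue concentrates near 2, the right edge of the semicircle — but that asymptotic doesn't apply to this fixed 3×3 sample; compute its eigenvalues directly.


Since M is real symmetric, all three eigenvalues are real; they are the roots of det(λI − M) = λ³ − (tr M) λ² + s λ − det M, where s is the sum of the principal 2×2 minors.
tr M = -2 + 3 + 1 = 2.
s = ((-2)·3 − 1²) + ((-2)·1 − 3²) + (3·1 − 2²) = -7 + (-11) + (-1) = -19.
det M (expand along row 1) = (-2)·(-1) − 1·(-5) + 3·(-7) = -14.
Characteristic polynomial: λ³ − 2λ² − 19λ + 14 = 0.
Substitute λ = y + (tr M)/3 = y + 0.666667 to remove the quadratic term: y³ + p·y + q = 0 with p = s − (tr M)²/3 = -20.333333 and q = −2(tr M)³/27 + (tr M)·s/3 − det M = 0.740741.
Three real roots ⇒ use the trigonometric (Viète) form: r = 2√(−p/3) = 5.206833, φ = arccos(3q/(p·r)) = arccos(-0.020990) = 1.591788 rad.
y_k = r·cos(φ/3 − 2πk/3) for k = 0, 1, 2 gives y = 4.490923, 0.036432, -4.527355.
λ_k = y_k + 0.666667 gives λ = 5.1576, 0.7031, -3.8607 (check: the sum is 2.0000 = tr M).

Hence λ_max = 5.1576 and λ_min = -3.8607.


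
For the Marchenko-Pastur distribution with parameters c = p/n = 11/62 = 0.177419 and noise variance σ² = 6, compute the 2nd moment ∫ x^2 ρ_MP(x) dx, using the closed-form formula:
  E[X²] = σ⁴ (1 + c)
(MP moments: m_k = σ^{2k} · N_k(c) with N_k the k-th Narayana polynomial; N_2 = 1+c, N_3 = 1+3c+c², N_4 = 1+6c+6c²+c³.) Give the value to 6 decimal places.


E[X²] = σ⁴ (1 + c) (second MP moment). With σ² = 6 (so σ⁴ = 36) and c = 11/62 = 0.177419: E[X²] = 36 · (1 + 0.177419) = 36 · 1.177419.

So E[X^2] = 42.387097.


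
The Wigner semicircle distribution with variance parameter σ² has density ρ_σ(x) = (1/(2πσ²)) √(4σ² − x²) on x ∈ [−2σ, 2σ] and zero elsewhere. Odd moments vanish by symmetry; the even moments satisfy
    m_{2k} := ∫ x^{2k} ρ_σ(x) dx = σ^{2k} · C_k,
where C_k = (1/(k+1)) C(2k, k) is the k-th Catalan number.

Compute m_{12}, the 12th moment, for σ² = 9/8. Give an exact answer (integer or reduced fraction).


By the scaled semicircle moment identity, m_{2k} = σ^{2k} · C_k with k = 6.
C_6 = (1/(k+1)) · C(2k, k) = (1/7) · C(12, 6) = (1/7) · 924 = 132.
σ^{2k} = (σ²)^k = (9/8)^6 = 531441/262144.

Therefore m_{12} = σ^{12} · C_6 = (531441/262144) · 132 = 17537553/65536.


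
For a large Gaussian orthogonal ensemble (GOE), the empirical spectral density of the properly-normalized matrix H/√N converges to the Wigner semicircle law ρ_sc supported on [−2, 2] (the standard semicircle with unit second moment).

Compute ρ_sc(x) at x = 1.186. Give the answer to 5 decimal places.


ρ_sc(x) = (1/(2π)) √(4 − x²). With x = 1.186:
  4 − x² = 4 − (1.186)² = 4 − 1.406596 = 2.593404.
  √(4 − x²) = 1.610405.
  1/(2π) = 0.159155.
  ρ_sc(1.186) = 0.159155 · 1.610405 = 0.256304.

Rounded to 5 decimal places: ρ_sc(1.186) ≈ 0.25630.
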